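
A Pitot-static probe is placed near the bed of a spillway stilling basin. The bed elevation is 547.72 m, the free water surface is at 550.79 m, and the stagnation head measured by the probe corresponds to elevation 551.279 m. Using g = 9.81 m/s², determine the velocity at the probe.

v ≈ 3.10 m/s

Near the bed, under hydrostatic conditions, the piezometric head (z + ψ) equals the free-surface elevation, 550.79 m.
Velocity head = total − piezometric = 551.279 − 550.79 = 0.489 m.
v = √(2g·h_v) = √(2 × 9.81 × 0.489) = 3.10 m/s.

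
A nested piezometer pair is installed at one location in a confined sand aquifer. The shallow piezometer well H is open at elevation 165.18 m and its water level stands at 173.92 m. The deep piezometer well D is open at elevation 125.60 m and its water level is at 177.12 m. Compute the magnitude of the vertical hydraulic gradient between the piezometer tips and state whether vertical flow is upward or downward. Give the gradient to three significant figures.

|i_v| ≈ 0.0808; vertical flow is upward

Total head at well H: h = 173.92 m (water level in the standpipe).
Total head at well D: h = 177.12 m.
Δh = h(well H) − h(well D) = 173.92 − 177.12 = -3.20 m.
Vertical separation Δz = 165.18 − 125.60 = 39.58 m.
|i_v| = |Δh| / Δz = 3.20 / 39.58 = 0.0808.
Head is higher in the deep piezometer, so vertical flow is upward (discharge condition).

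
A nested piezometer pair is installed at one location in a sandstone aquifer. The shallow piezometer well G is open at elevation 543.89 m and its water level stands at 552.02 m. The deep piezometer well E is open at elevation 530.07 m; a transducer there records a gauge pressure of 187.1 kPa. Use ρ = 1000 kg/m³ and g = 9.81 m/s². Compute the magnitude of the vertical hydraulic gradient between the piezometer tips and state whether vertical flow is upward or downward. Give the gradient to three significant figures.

Total head at well G: h = 552.02 m (water level in the standpipe).
Pressure head at well E: ψ = P/(ρg) = 187.1×1000 / (1000 × 9.81) = 19.07 m.
Total head at well E: h = z + ψ = 530.07 + 19.07 = 549.14 m.
Δh = h(well G) − h(well E) = 552.02 − 549.14 = 2.88 m.
Vertical separation Δz = 543.89 − 530.07 = 13.82 m.
|i_v| = |Δh| / Δz = 2.88 / 13.82 = 0.208.
Head is higher in the shallow piezometer, so vertical flow is downward (recharge condition).

|i_v| ≈ 0.208; vertical flow is downward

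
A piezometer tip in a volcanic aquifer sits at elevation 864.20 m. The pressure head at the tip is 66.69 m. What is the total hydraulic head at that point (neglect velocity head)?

h ≈ 930.89 m

h = z + ψ = 864.20 + 66.69 = 930.89 m.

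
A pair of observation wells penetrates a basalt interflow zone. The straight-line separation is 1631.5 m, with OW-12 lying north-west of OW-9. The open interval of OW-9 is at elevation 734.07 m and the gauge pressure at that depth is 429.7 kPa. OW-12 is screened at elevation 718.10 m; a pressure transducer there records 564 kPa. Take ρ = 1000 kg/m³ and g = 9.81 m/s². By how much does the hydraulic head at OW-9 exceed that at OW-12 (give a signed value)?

Δh ≈ 2.28 m

Pressure head at OW-9: ψ = P/(ρg) = 429.7×1000 / (1000 × 9.81) = 43.80 m.
Total head at OW-9: h = z + ψ = 734.07 + 43.80 = 777.87 m.
Pressure head at OW-12: ψ = P/(ρg) = 564×1000 / (1000 × 9.81) = 57.49 m.
Total head at OW-12: h = z + ψ = 718.10 + 57.49 = 775.59 m.
Head difference: h(OW-9) − h(OW-12) = 777.87 − 775.59 = 2.28 m.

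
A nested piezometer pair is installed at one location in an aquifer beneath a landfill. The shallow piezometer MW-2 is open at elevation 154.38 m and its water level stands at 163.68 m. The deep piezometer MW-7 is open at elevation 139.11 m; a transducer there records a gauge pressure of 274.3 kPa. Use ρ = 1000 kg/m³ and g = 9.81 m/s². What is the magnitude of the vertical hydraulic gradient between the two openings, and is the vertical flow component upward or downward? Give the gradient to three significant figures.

|i_v| ≈ 0.222; vertical flow is upward

Total head at MW-2: h = 163.68 m (water level in the standpipe).
Pressure head at MW-7: ψ = P/(ρg) = 274.3×1000 / (1000 × 9.81) = 27.96 m.
Total head at MW-7: h = z + ψ = 139.11 + 27.96 = 167.07 m.
Δh = h(MW-2) − h(MW-7) = 163.68 − 167.07 = -3.39 m.
Vertical separation Δz = 154.38 − 139.11 = 15.27 m.
|i_v| = |Δh| / Δz = 3.39 / 15.27 = 0.222.
Head is higher in the deep piezometer, so vertical flow is upward (discharge condition).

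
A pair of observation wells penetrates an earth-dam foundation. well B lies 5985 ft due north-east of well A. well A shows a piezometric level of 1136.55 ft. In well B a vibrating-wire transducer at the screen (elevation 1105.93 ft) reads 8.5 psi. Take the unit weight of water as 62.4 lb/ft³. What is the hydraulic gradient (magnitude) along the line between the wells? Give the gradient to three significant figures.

Total head at well A: h = 1136.55 ft (water level in the piezometer is the total head).
Pressure head at well B: ψ = 144·P/γ = 144 × 8.5 / 62.4 = 19.62 ft.
Total head at well B: h = z + ψ = 1105.93 + 19.62 = 1125.55 ft.
Head difference: h(well A) − h(well B) = 1136.55 − 1125.55 = 11.00 ft.
Hydraulic gradient: i = |Δh| / L = 11.00 / 5985 = 0.00184.

i ≈ 0.00184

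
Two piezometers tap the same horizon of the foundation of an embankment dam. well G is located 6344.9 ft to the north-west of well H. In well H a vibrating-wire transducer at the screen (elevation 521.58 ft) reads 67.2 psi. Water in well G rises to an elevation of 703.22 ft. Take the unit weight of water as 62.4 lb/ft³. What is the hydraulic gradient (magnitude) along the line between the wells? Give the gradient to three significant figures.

i ≈ 0.00419

Pressure head at well H: ψ = 144·P/γ = 144 × 67.2 / 62.4 = 155.08 ft.
Total head at well H: h = z + ψ = 521.58 + 155.08 = 676.66 ft.
Total head at well G: h = 703.22 ft (water level in the piezometer is the total head).
Head difference: h(well H) − h(well G) = 676.66 − 703.22 = -26.56 ft.
Hydraulic gradient: i = |Δh| / L = 26.56 / 6344.9 = 0.00419.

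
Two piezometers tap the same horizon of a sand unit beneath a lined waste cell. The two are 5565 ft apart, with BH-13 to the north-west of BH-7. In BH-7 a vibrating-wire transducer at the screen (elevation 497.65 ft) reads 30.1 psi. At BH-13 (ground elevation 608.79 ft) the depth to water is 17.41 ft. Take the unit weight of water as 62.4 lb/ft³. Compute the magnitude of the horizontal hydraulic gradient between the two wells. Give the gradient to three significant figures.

Pressure head at BH-7: ψ = 144·P/γ = 144 × 30.1 / 62.4 = 69.46 ft.
Total head at BH-7: h = z + ψ = 497.65 + 69.46 = 567.11 ft.
Total head at BH-13: h = 608.79 − 17.41 = 591.38 ft.
Head difference: h(BH-7) − h(BH-13) = 567.11 − 591.38 = -24.27 ft.
Hydraulic gradient: i = |Δh| / L = 24.27 / 5565 = 0.00436.

i ≈ 0.00436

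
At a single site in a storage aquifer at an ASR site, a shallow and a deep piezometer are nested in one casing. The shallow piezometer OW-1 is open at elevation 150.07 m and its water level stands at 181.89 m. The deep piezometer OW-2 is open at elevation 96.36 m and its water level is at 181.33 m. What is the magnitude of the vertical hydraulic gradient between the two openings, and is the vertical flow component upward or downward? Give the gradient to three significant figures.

|i_v| ≈ 0.0104; vertical flow is downward

Total head at OW-1: h = 181.89 m (water level in the standpipe).
Total head at OW-2: h = 181.33 m.
Δh = h(OW-1) − h(OW-2) = 181.89 − 181.33 = 0.56 m.
Vertical separation Δz = 150.07 − 96.36 = 53.71 m.
|i_v| = |Δh| / Δz = 0.56 / 53.71 = 0.0104.
Head is higher in the shallow piezometer, so vertical flow is downward (recharge condition).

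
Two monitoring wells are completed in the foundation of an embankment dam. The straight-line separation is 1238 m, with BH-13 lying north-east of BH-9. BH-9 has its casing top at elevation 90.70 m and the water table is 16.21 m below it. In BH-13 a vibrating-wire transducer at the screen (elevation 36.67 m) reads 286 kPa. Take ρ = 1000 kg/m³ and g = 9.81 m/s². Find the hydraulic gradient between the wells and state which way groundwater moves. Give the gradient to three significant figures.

i ≈ 0.00700; groundwater flows toward the north-east

Total head at BH-9: h = 90.70 − 16.21 = 74.49 m.
Pressure head at BH-13: ψ = P/(ρg) = 286×1000 / (1000 × 9.81) = 29.15 m.
Total head at BH-13: h = z + ψ = 36.67 + 29.15 = 65.82 m.
Head difference: h(BH-9) − h(BH-13) = 74.49 − 65.82 = 8.67 m.
Hydraulic gradient: i = |Δh| / L = 8.67 / 1238 = 0.00700.
Flow is from higher to lower head: from BH-9 toward BH-13, i.e. toward the north-east.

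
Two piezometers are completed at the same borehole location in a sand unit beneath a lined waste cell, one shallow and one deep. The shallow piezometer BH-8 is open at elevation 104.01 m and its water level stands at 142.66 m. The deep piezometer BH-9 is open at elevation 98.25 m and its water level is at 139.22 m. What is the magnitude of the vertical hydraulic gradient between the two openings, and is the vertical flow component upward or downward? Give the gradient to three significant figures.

|i_v| ≈ 0.597; vertical flow is downward

Total head at BH-8: h = 142.66 m (water level in the standpipe).
Total head at BH-9: h = 139.22 m.
Δh = h(BH-8) − h(BH-9) = 142.66 − 139.22 = 3.44 m.
Vertical separation Δz = 104.01 − 98.25 = 5.76 m.
|i_v| = |Δh| / Δz = 3.44 / 5.76 = 0.597.
Head is higher in the shallow piezometer, so vertical flow is downward (recharge condition).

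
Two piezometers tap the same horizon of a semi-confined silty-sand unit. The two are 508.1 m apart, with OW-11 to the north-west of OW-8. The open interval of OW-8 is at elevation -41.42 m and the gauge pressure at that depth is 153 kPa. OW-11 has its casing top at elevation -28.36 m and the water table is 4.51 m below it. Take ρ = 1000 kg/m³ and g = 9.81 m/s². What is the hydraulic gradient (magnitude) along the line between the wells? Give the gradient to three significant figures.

Pressure head at OW-8: ψ = P/(ρg) = 153×1000 / (1000 × 9.81) = 15.60 m.
Total head at OW-8: h = z + ψ = -41.42 + 15.60 = -25.82 m.
Total head at OW-11: h = -28.36 − 4.51 = -32.87 m.
Head difference: h(OW-8) − h(OW-11) = -25.82 − (-32.87) = 7.05 m.
Hydraulic gradient: i = |Δh| / L = 7.05 / 508.1 = 0.0139.

i ≈ 0.0139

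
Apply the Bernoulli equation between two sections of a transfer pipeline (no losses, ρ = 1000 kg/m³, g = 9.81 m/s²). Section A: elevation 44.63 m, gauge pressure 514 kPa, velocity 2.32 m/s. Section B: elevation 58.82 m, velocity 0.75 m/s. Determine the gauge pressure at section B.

P₂ ≈ 377 kPa

Pressure head at A: ψ₁ = P₁/(ρg) = 514×1000 / (1000 × 9.81) = 52.40 m.
Velocity heads: v₁²/2g = 2.32²/19.62 = 0.274 m; v₂²/2g = 0.75²/19.62 = 0.029 m.
Total head H = z₁ + ψ₁ + v₁²/2g = 44.63 + 52.40 + 0.274 = 97.30 m.
ψ₂ = H − z₂ − v₂²/2g = 97.30 − 58.82 − 0.029 = 38.45 m.
P₂ = ρgψ₂ = 1000 × 9.81 × 38.45 ≈ 377 kPa.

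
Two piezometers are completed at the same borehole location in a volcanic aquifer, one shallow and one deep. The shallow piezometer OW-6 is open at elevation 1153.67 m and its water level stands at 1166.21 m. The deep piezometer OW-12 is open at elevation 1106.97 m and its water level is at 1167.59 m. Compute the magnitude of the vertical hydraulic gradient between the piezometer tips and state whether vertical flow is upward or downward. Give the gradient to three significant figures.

Total head at OW-6: h = 1166.21 m (water level in the standpipe).
Total head at OW-12: h = 1167.59 m.
Δh = h(OW-6) − h(OW-12) = 1166.21 − 1167.59 = -1.38 m.
Vertical separation Δz = 1153.67 − 1106.97 = 46.70 m.
|i_v| = |Δh| / Δz = 1.38 / 46.70 = 0.0296.
Head is higher in the deep piezometer, so vertical flow is upward (discharge condition).

|i_v| ≈ 0.0296; vertical flow is upward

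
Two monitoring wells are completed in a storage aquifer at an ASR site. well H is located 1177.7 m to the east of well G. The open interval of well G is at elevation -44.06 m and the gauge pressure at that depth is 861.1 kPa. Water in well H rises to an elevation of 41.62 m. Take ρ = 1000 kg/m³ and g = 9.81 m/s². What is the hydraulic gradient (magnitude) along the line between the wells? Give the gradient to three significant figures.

i ≈ 0.00178

Pressure head at well G: ψ = P/(ρg) = 861.1×1000 / (1000 × 9.81) = 87.78 m.
Total head at well G: h = z + ψ = -44.06 + 87.78 = 43.72 m.
Total head at well H: h = 41.62 m (water level in the piezometer is the total head).
Head difference: h(well G) − h(well H) = 43.72 − 41.62 = 2.10 m.
Hydraulic gradient: i = |Δh| / L = 2.10 / 1177.7 = 0.00178.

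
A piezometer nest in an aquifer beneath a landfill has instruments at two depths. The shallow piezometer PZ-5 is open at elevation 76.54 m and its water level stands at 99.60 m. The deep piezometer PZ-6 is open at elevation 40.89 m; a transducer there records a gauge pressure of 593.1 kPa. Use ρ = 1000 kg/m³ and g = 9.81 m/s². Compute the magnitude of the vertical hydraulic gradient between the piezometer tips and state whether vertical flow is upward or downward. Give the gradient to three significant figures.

|i_v| ≈ 0.0491; vertical flow is upward

Total head at PZ-5: h = 99.60 m (water level in the standpipe).
Pressure head at PZ-6: ψ = P/(ρg) = 593.1×1000 / (1000 × 9.81) = 60.46 m.
Total head at PZ-6: h = z + ψ = 40.89 + 60.46 = 101.35 m.
Δh = h(PZ-5) − h(PZ-6) = 99.60 − 101.35 = -1.75 m.
Vertical separation Δz = 76.54 − 40.89 = 35.65 m.
|i_v| = |Δh| / Δz = 1.75 / 35.65 = 0.0491.
Head is higher in the deep piezometer, so vertical flow is upward (discharge condition).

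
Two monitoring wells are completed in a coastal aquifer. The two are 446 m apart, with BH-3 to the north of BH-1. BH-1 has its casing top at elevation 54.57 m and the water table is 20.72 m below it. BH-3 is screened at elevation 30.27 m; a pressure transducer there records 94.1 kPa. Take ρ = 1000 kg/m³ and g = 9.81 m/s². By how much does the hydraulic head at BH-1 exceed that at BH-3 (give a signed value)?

Total head at BH-1: h = 54.57 − 20.72 = 33.85 m.
Pressure head at BH-3: ψ = P/(ρg) = 94.1×1000 / (1000 × 9.81) = 9.59 m.
Total head at BH-3: h = z + ψ = 30.27 + 9.59 = 39.86 m.
Head difference: h(BH-1) − h(BH-3) = 33.85 − 39.86 = -6.01 m.

Δh ≈ -6.01 m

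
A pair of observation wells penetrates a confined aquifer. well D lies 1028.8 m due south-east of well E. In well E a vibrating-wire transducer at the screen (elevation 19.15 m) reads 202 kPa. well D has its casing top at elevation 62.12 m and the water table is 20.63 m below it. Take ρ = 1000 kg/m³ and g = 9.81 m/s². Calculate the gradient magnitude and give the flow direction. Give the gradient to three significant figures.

Pressure head at well E: ψ = P/(ρg) = 202×1000 / (1000 × 9.81) = 20.59 m.
Total head at well E: h = z + ψ = 19.15 + 20.59 = 39.74 m.
Total head at well D: h = 62.12 − 20.63 = 41.49 m.
Head difference: h(well E) − h(well D) = 39.74 − 41.49 = -1.75 m.
Hydraulic gradient: i = |Δh| / L = 1.75 / 1028.8 = 0.00170.
Flow is from higher to lower head: from well D toward well E, i.e. toward the north-west.

i ≈ 0.00170; groundwater flows toward the north-west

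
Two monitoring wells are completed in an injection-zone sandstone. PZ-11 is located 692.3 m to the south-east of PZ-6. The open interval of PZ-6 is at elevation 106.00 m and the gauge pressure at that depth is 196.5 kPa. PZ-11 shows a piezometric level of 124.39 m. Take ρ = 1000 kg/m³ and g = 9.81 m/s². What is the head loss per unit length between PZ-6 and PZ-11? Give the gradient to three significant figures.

i ≈ 0.00237 m/m

Pressure head at PZ-6: ψ = P/(ρg) = 196.5×1000 / (1000 × 9.81) = 20.03 m.
Total head at PZ-6: h = z + ψ = 106.00 + 20.03 = 126.03 m.
Total head at PZ-11: h = 124.39 m (water level in the piezometer is the total head).
Head difference: h(PZ-6) − h(PZ-11) = 126.03 − 124.39 = 1.64 m.
Hydraulic gradient: i = |Δh| / L = 1.64 / 692.3 = 0.00237.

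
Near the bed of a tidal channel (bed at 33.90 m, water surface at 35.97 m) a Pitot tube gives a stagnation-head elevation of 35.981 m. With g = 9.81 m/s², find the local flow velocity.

Near the bed, under hydrostatic conditions, the piezometric head (z + ψ) equals the free-surface elevation, 35.97 m.
Velocity head = total − piezometric = 35.981 − 35.97 = 0.011 m.
v = √(2g·h_v) = √(2 × 9.81 × 0.011) = 0.465 m/s.

v ≈ 0.465 m/s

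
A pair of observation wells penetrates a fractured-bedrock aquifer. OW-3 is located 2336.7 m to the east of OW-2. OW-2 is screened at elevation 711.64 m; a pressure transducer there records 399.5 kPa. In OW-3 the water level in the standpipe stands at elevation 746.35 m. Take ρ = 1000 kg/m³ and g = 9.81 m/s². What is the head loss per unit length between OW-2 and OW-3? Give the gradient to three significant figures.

Pressure head at OW-2: ψ = P/(ρg) = 399.5×1000 / (1000 × 9.81) = 40.72 m.
Total head at OW-2: h = z + ψ = 711.64 + 40.72 = 752.36 m.
Total head at OW-3: h = 746.35 m (water level in the piezometer is the total head).
Head difference: h(OW-2) − h(OW-3) = 752.36 − 746.35 = 6.01 m.
Hydraulic gradient: i = |Δh| / L = 6.01 / 2336.7 = 0.00257.

i ≈ 0.00257 m/m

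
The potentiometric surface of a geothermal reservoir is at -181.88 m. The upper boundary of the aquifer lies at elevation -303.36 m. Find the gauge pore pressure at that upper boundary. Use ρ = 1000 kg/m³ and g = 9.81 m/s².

Pressure head at the aquifer top: ψ = h − z = -181.88 − (-303.36) = 121.48 m.
P = ρgψ = 1000 × 9.81 × 121.48 = 1191719 Pa ≈ 1190 kPa.

P ≈ 1190 kPa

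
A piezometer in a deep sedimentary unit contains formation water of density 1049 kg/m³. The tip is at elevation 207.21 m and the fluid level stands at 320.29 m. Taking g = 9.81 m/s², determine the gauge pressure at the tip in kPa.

Pressure head ψ = h − z = 320.29 − 207.21 = 113.08 m.
P = ρgψ = 1049 × 9.81 × 113.08 = 1163671 Pa ≈ 1160 kPa.

P ≈ 1160 kPa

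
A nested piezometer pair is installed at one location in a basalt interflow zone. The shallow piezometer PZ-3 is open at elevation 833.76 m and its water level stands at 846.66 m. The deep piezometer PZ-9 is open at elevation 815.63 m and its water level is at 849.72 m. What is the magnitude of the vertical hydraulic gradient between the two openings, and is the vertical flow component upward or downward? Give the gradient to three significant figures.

Total head at PZ-3: h = 846.66 m (water level in the standpipe).
Total head at PZ-9: h = 849.72 m.
Δh = h(PZ-3) − h(PZ-9) = 846.66 − 849.72 = -3.06 m.
Vertical separation Δz = 833.76 − 815.63 = 18.13 m.
|i_v| = |Δh| / Δz = 3.06 / 18.13 = 0.169.
Head is higher in the deep piezometer, so vertical flow is upward (discharge condition).

|i_v| ≈ 0.169; vertical flow is upward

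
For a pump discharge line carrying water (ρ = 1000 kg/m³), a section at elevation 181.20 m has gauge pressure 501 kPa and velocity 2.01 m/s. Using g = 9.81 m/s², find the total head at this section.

h ≈ 232.48 m

Pressure head ψ = P/(ρg) = 501×1000 / (1000 × 9.81) = 51.07 m.
Velocity head = v²/(2g) = 2.01² / (2 × 9.81) = 0.206 m.
h = z + ψ + v²/(2g) = 181.20 + 51.07 + 0.206 = 232.48 m.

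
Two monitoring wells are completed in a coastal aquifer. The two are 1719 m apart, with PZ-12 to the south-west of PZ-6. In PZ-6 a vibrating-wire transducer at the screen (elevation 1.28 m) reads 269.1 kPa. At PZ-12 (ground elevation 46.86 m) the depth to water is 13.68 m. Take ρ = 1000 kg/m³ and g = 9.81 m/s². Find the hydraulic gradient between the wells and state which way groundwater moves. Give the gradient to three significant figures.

Pressure head at PZ-6: ψ = P/(ρg) = 269.1×1000 / (1000 × 9.81) = 27.43 m.
Total head at PZ-6: h = z + ψ = 1.28 + 27.43 = 28.71 m.
Total head at PZ-12: h = 46.86 − 13.68 = 33.18 m.
Head difference: h(PZ-6) − h(PZ-12) = 28.71 − 33.18 = -4.47 m.
Hydraulic gradient: i = |Δh| / L = 4.47 / 1719 = 0.00260.
Flow is from higher to lower head: from PZ-12 toward PZ-6, i.e. toward the north-east.

i ≈ 0.00260; groundwater flows toward the north-east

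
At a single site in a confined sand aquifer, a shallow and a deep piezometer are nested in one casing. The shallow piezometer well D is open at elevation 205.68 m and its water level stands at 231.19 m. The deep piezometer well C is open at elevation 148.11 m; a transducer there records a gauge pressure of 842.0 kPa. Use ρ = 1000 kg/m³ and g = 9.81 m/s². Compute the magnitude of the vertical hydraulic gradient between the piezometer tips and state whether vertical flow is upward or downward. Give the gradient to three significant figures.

|i_v| ≈ 0.0478; vertical flow is upward

Total head at well D: h = 231.19 m (water level in the standpipe).
Pressure head at well C: ψ = P/(ρg) = 842.0×1000 / (1000 × 9.81) = 85.83 m.
Total head at well C: h = z + ψ = 148.11 + 85.83 = 233.94 m.
Δh = h(well D) − h(well C) = 231.19 − 233.94 = -2.75 m.
Vertical separation Δz = 205.68 − 148.11 = 57.57 m.
|i_v| = |Δh| / Δz = 2.75 / 57.57 = 0.0478.
Head is higher in the deep piezometer, so vertical flow is upward (discharge condition).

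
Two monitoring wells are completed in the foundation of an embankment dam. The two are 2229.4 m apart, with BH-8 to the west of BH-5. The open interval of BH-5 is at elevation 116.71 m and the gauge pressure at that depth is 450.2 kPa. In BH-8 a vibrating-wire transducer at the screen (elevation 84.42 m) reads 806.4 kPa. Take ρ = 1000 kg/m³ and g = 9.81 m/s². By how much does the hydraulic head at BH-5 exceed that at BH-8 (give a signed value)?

Pressure head at BH-5: ψ = P/(ρg) = 450.2×1000 / (1000 × 9.81) = 45.89 m.
Total head at BH-5: h = z + ψ = 116.71 + 45.89 = 162.60 m.
Pressure head at BH-8: ψ = P/(ρg) = 806.4×1000 / (1000 × 9.81) = 82.20 m.
Total head at BH-8: h = z + ψ = 84.42 + 82.20 = 166.62 m.
Head difference: h(BH-5) − h(BH-8) = 162.60 − 166.62 = -4.02 m.

Δh ≈ -4.02 m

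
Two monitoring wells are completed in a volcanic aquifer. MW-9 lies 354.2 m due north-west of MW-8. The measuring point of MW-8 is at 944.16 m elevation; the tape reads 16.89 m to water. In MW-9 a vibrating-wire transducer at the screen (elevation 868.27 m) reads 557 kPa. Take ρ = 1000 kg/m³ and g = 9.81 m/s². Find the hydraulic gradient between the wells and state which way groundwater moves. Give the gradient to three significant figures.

Total head at MW-8: h = 944.16 − 16.89 = 927.27 m.
Pressure head at MW-9: ψ = P/(ρg) = 557×1000 / (1000 × 9.81) = 56.78 m.
Total head at MW-9: h = z + ψ = 868.27 + 56.78 = 925.05 m.
Head difference: h(MW-8) − h(MW-9) = 927.27 − 925.05 = 2.22 m.
Hydraulic gradient: i = |Δh| / L = 2.22 / 354.2 = 0.00627.
Flow is from higher to lower head: from MW-8 toward MW-9, i.e. toward the north-west.

i ≈ 0.00627; groundwater flows toward the north-west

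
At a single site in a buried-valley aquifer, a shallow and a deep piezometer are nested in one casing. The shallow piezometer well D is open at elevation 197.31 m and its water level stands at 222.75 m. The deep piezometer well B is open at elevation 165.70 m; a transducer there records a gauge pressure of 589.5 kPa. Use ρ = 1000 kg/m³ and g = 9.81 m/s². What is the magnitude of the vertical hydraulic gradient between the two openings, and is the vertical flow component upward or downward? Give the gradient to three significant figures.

Total head at well D: h = 222.75 m (water level in the standpipe).
Pressure head at well B: ψ = P/(ρg) = 589.5×1000 / (1000 × 9.81) = 60.09 m.
Total head at well B: h = z + ψ = 165.70 + 60.09 = 225.79 m.
Δh = h(well D) − h(well B) = 222.75 − 225.79 = -3.04 m.
Vertical separation Δz = 197.31 − 165.70 = 31.61 m.
|i_v| = |Δh| / Δz = 3.04 / 31.61 = 0.0962.
Head is higher in the deep piezometer, so vertical flow is upward (discharge condition).

|i_v| ≈ 0.0962; vertical flow is upward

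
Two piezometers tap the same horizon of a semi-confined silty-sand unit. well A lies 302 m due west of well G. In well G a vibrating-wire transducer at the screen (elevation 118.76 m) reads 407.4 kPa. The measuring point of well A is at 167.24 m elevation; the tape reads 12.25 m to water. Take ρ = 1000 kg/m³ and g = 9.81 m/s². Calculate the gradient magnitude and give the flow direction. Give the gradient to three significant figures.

Pressure head at well G: ψ = P/(ρg) = 407.4×1000 / (1000 × 9.81) = 41.53 m.
Total head at well G: h = z + ψ = 118.76 + 41.53 = 160.29 m.
Total head at well A: h = 167.24 − 12.25 = 154.99 m.
Head difference: h(well G) − h(well A) = 160.29 − 154.99 = 5.30 m.
Hydraulic gradient: i = |Δh| / L = 5.30 / 302 = 0.0175.
Flow is from higher to lower head: from well G toward well A, i.e. toward the west.

i ≈ 0.0175; groundwater flows toward the west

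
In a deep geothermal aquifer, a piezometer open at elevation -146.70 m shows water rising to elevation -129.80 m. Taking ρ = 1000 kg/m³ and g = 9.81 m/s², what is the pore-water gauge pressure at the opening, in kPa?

P ≈ 166 kPa

Pressure head ψ = h − z = -129.80 − (-146.70) = 16.90 m.
P = ρgψ = 1000 × 9.81 × 16.90 = 165789 Pa ≈ 166 kPa.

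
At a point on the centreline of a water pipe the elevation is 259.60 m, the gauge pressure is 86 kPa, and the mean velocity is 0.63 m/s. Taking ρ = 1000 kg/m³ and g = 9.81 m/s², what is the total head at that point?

h ≈ 268.39 m

Pressure head ψ = P/(ρg) = 86×1000 / (1000 × 9.81) = 8.77 m.
Velocity head = v²/(2g) = 0.63² / (2 × 9.81) = 0.020 m.
h = z + ψ + v²/(2g) = 259.60 + 8.77 + 0.020 = 268.39 m.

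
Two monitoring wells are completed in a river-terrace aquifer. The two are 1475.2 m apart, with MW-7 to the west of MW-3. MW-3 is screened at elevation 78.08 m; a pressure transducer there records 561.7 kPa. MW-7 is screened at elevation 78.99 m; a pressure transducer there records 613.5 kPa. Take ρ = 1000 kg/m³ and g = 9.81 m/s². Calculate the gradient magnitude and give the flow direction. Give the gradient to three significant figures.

Pressure head at MW-3: ψ = P/(ρg) = 561.7×1000 / (1000 × 9.81) = 57.26 m.
Total head at MW-3: h = z + ψ = 78.08 + 57.26 = 135.34 m.
Pressure head at MW-7: ψ = P/(ρg) = 613.5×1000 / (1000 × 9.81) = 62.54 m.
Total head at MW-7: h = z + ψ = 78.99 + 62.54 = 141.53 m.
Head difference: h(MW-3) − h(MW-7) = 135.34 − 141.53 = -6.19 m.
Hydraulic gradient: i = |Δh| / L = 6.19 / 1475.2 = 0.00420.
Flow is from higher to lower head: from MW-7 toward MW-3, i.e. toward the east.

i ≈ 0.00420; groundwater flows toward the east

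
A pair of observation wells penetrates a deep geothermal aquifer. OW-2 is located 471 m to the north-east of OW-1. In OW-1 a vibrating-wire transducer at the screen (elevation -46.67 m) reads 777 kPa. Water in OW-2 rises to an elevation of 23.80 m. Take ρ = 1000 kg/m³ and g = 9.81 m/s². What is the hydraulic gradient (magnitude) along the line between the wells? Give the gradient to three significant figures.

Pressure head at OW-1: ψ = P/(ρg) = 777×1000 / (1000 × 9.81) = 79.20 m.
Total head at OW-1: h = z + ψ = -46.67 + 79.20 = 32.53 m.
Total head at OW-2: h = 23.80 m (water level in the piezometer is the total head).
Head difference: h(OW-1) − h(OW-2) = 32.53 − 23.80 = 8.73 m.
Hydraulic gradient: i = |Δh| / L = 8.73 / 471 = 0.0185.

i ≈ 0.0185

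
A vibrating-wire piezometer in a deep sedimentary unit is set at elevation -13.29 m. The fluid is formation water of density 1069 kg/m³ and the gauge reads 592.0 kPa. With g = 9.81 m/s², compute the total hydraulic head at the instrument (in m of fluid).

h ≈ 43.16 m

ψ = P/(ρg) = 592.0×1000 / (1069 × 9.81) = 56.45 m.
h = z + ψ = -13.29 + 56.45 = 43.16 m.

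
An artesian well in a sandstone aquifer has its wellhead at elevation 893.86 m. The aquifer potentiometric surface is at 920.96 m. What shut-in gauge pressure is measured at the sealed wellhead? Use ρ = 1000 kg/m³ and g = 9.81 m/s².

P ≈ 266 kPa

Head above the cap: Δh = 920.96 − 893.86 = 27.10 m.
P = ρgΔh = 1000 × 9.81 × 27.10 = 265851 Pa ≈ 266 kPa.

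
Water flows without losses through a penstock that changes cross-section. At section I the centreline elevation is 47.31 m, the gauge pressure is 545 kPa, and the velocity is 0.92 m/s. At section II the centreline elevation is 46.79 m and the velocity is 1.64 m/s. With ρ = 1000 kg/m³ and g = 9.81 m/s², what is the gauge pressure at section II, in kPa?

P₂ ≈ 549 kPa

Pressure head at I: ψ₁ = P₁/(ρg) = 545×1000 / (1000 × 9.81) = 55.56 m.
Velocity heads: v₁²/2g = 0.92²/19.62 = 0.043 m; v₂²/2g = 1.64²/19.62 = 0.137 m.
Total head H = z₁ + ψ₁ + v₁²/2g = 47.31 + 55.56 + 0.043 = 102.91 m.
ψ₂ = H − z₂ − v₂²/2g = 102.91 − 46.79 − 0.137 = 55.98 m.
P₂ = ρgψ₂ = 1000 × 9.81 × 55.98 ≈ 549 kPa.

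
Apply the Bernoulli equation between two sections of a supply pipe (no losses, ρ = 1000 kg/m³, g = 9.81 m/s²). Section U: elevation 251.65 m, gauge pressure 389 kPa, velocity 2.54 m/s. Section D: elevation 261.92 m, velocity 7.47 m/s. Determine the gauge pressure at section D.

P₂ ≈ 264 kPa

Pressure head at U: ψ₁ = P₁/(ρg) = 389×1000 / (1000 × 9.81) = 39.65 m.
Velocity heads: v₁²/2g = 2.54²/19.62 = 0.329 m; v₂²/2g = 7.47²/19.62 = 2.844 m.
Total head H = z₁ + ψ₁ + v₁²/2g = 251.65 + 39.65 + 0.329 = 291.63 m.
ψ₂ = H − z₂ − v₂²/2g = 291.63 − 261.92 − 2.844 = 26.87 m.
P₂ = ρgψ₂ = 1000 × 9.81 × 26.87 ≈ 264 kPa.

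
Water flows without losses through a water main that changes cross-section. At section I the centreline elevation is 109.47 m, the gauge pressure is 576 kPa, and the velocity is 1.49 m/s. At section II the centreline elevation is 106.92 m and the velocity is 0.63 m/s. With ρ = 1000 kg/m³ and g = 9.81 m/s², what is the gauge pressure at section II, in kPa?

Pressure head at I: ψ₁ = P₁/(ρg) = 576×1000 / (1000 × 9.81) = 58.72 m.
Velocity heads: v₁²/2g = 1.49²/19.62 = 0.113 m; v₂²/2g = 0.63²/19.62 = 0.020 m.
Total head H = z₁ + ψ₁ + v₁²/2g = 109.47 + 58.72 + 0.113 = 168.30 m.
ψ₂ = H − z₂ − v₂²/2g = 168.30 − 106.92 − 0.020 = 61.36 m.
P₂ = ρgψ₂ = 1000 × 9.81 × 61.36 ≈ 602 kPa.

P₂ ≈ 602 kPa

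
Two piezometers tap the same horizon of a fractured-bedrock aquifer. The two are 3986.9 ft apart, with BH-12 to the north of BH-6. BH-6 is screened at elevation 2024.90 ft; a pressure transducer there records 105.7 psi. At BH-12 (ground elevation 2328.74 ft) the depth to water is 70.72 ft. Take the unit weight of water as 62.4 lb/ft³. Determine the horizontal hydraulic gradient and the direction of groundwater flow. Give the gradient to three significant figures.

i ≈ 0.00271; groundwater flows toward the north

Pressure head at BH-6: ψ = 144·P/γ = 144 × 105.7 / 62.4 = 243.92 ft.
Total head at BH-6: h = z + ψ = 2024.90 + 243.92 = 2268.82 ft.
Total head at BH-12: h = 2328.74 − 70.72 = 2258.02 ft.
Head difference: h(BH-6) − h(BH-12) = 2268.82 − 2258.02 = 10.80 ft.
Hydraulic gradient: i = |Δh| / L = 10.80 / 3986.9 = 0.00271.
Flow is from higher to lower head: from BH-6 toward BH-12, i.e. toward the north.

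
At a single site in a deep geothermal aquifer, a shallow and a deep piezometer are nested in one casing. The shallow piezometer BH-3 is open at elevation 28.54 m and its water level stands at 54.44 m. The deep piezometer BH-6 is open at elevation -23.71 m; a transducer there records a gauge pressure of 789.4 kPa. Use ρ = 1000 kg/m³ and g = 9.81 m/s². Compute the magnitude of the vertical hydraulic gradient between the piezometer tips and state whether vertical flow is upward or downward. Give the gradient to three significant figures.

Total head at BH-3: h = 54.44 m (water level in the standpipe).
Pressure head at BH-6: ψ = P/(ρg) = 789.4×1000 / (1000 × 9.81) = 80.47 m.
Total head at BH-6: h = z + ψ = -23.71 + 80.47 = 56.76 m.
Δh = h(BH-3) − h(BH-6) = 54.44 − 56.76 = -2.32 m.
Vertical separation Δz = 28.54 − (-23.71) = 52.25 m.
|i_v| = |Δh| / Δz = 2.32 / 52.25 = 0.0444.
Head is higher in the deep piezometer, so vertical flow is upward (discharge condition).

|i_v| ≈ 0.0444; vertical flow is upward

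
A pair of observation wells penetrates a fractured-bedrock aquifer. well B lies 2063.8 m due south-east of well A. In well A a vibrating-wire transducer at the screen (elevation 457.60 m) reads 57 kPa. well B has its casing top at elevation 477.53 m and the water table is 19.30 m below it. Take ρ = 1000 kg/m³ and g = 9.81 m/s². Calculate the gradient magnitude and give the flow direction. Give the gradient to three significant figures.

i ≈ 0.00251; groundwater flows toward the south-east

Pressure head at well A: ψ = P/(ρg) = 57×1000 / (1000 × 9.81) = 5.81 m.
Total head at well A: h = z + ψ = 457.60 + 5.81 = 463.41 m.
Total head at well B: h = 477.53 − 19.30 = 458.23 m.
Head difference: h(well A) − h(well B) = 463.41 − 458.23 = 5.18 m.
Hydraulic gradient: i = |Δh| / L = 5.18 / 2063.8 = 0.00251.
Flow is from higher to lower head: from well A toward well B, i.e. toward the south-east.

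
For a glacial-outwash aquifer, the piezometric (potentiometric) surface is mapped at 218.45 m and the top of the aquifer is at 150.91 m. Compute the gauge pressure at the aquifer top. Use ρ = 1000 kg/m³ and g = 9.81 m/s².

P ≈ 663 kPa

Pressure head at the aquifer top: ψ = h − z = 218.45 − 150.91 = 67.54 m.
P = ρgψ = 1000 × 9.81 × 67.54 = 662567 Pa ≈ 663 kPa.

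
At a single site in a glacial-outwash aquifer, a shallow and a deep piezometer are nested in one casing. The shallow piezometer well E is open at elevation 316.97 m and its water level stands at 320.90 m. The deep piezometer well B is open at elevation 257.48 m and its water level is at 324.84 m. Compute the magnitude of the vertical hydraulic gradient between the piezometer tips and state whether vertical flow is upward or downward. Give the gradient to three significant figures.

|i_v| ≈ 0.0662; vertical flow is upward

Total head at well E: h = 320.90 m (water level in the standpipe).
Total head at well B: h = 324.84 m.
Δh = h(well E) − h(well B) = 320.90 − 324.84 = -3.94 m.
Vertical separation Δz = 316.97 − 257.48 = 59.49 m.
|i_v| = |Δh| / Δz = 3.94 / 59.49 = 0.0662.
Head is higher in the deep piezometer, so vertical flow is upward (discharge condition).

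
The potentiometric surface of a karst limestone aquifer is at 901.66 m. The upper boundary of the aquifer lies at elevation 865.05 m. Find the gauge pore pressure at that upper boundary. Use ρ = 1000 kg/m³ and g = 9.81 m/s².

P ≈ 359 kPa

Pressure head at the aquifer top: ψ = h − z = 901.66 − 865.05 = 36.61 m.
P = ρgψ = 1000 × 9.81 × 36.61 = 359144 Pa ≈ 359 kPa.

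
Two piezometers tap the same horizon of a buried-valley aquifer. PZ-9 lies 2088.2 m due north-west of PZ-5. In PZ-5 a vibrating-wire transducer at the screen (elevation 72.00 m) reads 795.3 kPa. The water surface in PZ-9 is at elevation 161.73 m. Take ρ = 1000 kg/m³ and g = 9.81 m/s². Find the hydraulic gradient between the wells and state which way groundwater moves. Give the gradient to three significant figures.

i ≈ 0.00415; groundwater flows toward the south-east

Pressure head at PZ-5: ψ = P/(ρg) = 795.3×1000 / (1000 × 9.81) = 81.07 m.
Total head at PZ-5: h = z + ψ = 72.00 + 81.07 = 153.07 m.
Total head at PZ-9: h = 161.73 m (water level in the piezometer is the total head).
Head difference: h(PZ-5) − h(PZ-9) = 153.07 − 161.73 = -8.66 m.
Hydraulic gradient: i = |Δh| / L = 8.66 / 2088.2 = 0.00415.
Flow is from higher to lower head: from PZ-9 toward PZ-5, i.e. toward the south-east.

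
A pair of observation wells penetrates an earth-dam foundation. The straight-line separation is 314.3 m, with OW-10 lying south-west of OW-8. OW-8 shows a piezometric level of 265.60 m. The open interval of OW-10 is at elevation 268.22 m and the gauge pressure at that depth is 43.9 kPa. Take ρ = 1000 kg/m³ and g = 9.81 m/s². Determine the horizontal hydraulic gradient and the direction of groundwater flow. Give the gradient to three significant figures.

Total head at OW-8: h = 265.60 m (water level in the piezometer is the total head).
Pressure head at OW-10: ψ = P/(ρg) = 43.9×1000 / (1000 × 9.81) = 4.48 m.
Total head at OW-10: h = z + ψ = 268.22 + 4.48 = 272.70 m.
Head difference: h(OW-8) − h(OW-10) = 265.60 − 272.70 = -7.10 m.
Hydraulic gradient: i = |Δh| / L = 7.10 / 314.3 = 0.0226.
Flow is from higher to lower head: from OW-10 toward OW-8, i.e. toward the north-east.

i ≈ 0.0226; groundwater flows toward the north-east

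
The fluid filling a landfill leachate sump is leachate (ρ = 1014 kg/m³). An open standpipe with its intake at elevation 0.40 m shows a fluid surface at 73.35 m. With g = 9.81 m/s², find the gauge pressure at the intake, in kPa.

P ≈ 726 kPa

Pressure head ψ = h − z = 73.35 − 0.40 = 72.95 m.
P = ρgψ = 1014 × 9.81 × 72.95 = 725658 Pa ≈ 726 kPa.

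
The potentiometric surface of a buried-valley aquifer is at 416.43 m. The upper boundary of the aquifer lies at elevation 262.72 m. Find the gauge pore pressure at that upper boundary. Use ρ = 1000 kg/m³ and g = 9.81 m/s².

P ≈ 1510 kPa

Pressure head at the aquifer top: ψ = h − z = 416.43 − 262.72 = 153.71 m.
P = ρgψ = 1000 × 9.81 × 153.71 = 1507895 Pa ≈ 1510 kPa.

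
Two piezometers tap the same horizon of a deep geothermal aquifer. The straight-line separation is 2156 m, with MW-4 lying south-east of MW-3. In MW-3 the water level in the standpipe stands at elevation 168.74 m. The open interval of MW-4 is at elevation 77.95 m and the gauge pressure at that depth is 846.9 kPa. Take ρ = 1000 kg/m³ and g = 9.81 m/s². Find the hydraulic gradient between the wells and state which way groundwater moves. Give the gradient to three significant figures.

i ≈ 0.00207; groundwater flows toward the south-east

Total head at MW-3: h = 168.74 m (water level in the piezometer is the total head).
Pressure head at MW-4: ψ = P/(ρg) = 846.9×1000 / (1000 × 9.81) = 86.33 m.
Total head at MW-4: h = z + ψ = 77.95 + 86.33 = 164.28 m.
Head difference: h(MW-3) − h(MW-4) = 168.74 − 164.28 = 4.46 m.
Hydraulic gradient: i = |Δh| / L = 4.46 / 2156 = 0.00207.
Flow is from higher to lower head: from MW-3 toward MW-4, i.e. toward the south-east.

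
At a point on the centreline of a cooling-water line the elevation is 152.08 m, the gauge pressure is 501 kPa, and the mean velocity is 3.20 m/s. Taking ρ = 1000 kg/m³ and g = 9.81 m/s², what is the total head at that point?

Pressure head ψ = P/(ρg) = 501×1000 / (1000 × 9.81) = 51.07 m.
Velocity head = v²/(2g) = 3.20² / (2 × 9.81) = 0.522 m.
h = z + ψ + v²/(2g) = 152.08 + 51.07 + 0.522 = 203.67 m.

h ≈ 203.67 m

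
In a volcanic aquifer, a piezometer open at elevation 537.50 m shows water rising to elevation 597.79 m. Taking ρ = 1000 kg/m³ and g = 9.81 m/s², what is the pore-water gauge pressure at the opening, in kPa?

Pressure head ψ = h − z = 597.79 − 537.50 = 60.29 m.
P = ρgψ = 1000 × 9.81 × 60.29 = 591445 Pa ≈ 591 kPa.

P ≈ 591 kPa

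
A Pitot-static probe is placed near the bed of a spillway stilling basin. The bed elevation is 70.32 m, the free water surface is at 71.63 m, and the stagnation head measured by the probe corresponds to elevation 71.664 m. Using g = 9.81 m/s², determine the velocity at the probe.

v ≈ 0.817 m/s

Near the bed, under hydrostatic conditions, the piezometric head (z + ψ) equals the free-surface elevation, 71.63 m.
Velocity head = total − piezometric = 71.664 − 71.63 = 0.034 m.
v = √(2g·h_v) = √(2 × 9.81 × 0.034) = 0.817 m/s.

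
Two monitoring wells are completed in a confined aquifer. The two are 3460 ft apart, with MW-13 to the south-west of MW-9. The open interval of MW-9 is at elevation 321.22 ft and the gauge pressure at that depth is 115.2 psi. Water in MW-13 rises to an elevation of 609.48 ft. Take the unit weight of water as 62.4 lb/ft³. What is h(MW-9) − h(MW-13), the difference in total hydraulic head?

Δh ≈ -22.41 ft

Pressure head at MW-9: ψ = 144·P/γ = 144 × 115.2 / 62.4 = 265.85 ft.
Total head at MW-9: h = z + ψ = 321.22 + 265.85 = 587.07 ft.
Total head at MW-13: h = 609.48 ft (water level in the piezometer is the total head).
Head difference: h(MW-9) − h(MW-13) = 587.07 − 609.48 = -22.41 ft.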